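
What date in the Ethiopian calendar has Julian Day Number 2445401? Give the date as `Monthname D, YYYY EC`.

The Gregorian equivalent of JDN 2445401 is 7 March 1983.
In the Ethiopian calendar that day is Yekatit 28, 1975 EC.

Yekatit 28, 1975 EC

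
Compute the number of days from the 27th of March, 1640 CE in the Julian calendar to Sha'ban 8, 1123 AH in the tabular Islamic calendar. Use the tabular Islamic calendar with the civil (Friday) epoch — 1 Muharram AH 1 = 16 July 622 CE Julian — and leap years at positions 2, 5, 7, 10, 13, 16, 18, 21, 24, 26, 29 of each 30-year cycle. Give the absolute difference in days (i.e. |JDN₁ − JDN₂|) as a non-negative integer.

First date → JDN 2320154; second date → JDN 2346253.
The interval is |2320154 − 2346253| = 26099 days.

26099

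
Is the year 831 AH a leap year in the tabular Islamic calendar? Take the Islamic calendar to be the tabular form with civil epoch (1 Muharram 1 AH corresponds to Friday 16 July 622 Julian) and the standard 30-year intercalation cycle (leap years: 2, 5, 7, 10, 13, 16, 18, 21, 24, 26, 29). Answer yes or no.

Year 831 AH is year 21 of its 30-year cycle; leap positions are 2, 5, 7, 10, 13, 16, 18, 21, 24, 26, 29, so it is a leap year (355 days).

yes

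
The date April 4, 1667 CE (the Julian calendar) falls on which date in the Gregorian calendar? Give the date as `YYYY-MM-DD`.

1667-04-14

The Julian–Gregorian offset here is 10 days (Julian trailing).
4 April 1667 Julian + 10 days → 14 April 1667 Gregorian.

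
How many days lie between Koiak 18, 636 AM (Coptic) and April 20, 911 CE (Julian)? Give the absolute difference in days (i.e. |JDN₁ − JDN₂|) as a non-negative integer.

3161

JDN of the first date = 2057071.
JDN of the second date = 2053910.
|2053910 − 2057071| = 3161.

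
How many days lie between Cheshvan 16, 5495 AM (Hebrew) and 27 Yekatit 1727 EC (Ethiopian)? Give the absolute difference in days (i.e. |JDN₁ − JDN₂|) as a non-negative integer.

112

First date → JDN 2354706; second date → JDN 2354818.
The interval is |2354706 − 2354818| = 112 days.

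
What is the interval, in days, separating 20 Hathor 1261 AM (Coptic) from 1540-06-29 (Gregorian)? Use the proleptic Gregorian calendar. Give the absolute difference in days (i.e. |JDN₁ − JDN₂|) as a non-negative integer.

1611

First date → JDN 2285324; second date → JDN 2283713.
The interval is |2285324 − 2283713| = 1611 days.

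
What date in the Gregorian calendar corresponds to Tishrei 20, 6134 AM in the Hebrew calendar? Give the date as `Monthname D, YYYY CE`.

October 9, 2373 CE

Both dates share Julian Day Number 2588062; in the Gregorian calendar that is 9 October 2373 CE.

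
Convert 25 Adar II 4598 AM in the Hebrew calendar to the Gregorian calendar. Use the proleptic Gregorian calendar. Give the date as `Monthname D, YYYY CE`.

Both dates share Julian Day Number 2027221; in the Gregorian calendar that is 29 March 838 CE.

March 29, 838 CE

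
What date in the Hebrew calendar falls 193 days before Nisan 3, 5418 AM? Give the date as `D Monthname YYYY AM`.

The starting date is JDN 2326728; 2326728 − 193 = 2326535.
JDN 2326535 corresponds to 18 Tishrei 5418 AM.

18 Tishrei 5418 AM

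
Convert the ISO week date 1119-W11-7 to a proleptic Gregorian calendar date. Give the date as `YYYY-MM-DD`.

ISO week 1 of 1119 is the week containing the first Thursday of 1119.
Week 11, day 7 (Sunday) lands on 1119-03-16.

1119-03-16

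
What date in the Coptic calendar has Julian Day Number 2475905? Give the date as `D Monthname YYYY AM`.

1 Thout 1783 AM

JDN 2475905 is 11 September 2066 in the Gregorian calendar.
In the Coptic calendar that day is 1 Thout 1783 AM.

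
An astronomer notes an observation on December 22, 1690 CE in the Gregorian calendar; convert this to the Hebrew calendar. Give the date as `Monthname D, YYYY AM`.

Tevet 20, 5451 AM

Julian Day Number of the source date = 2338676.
Converting JDN 2338676 to the Hebrew calendar gives 20 Tevet 5451 AM.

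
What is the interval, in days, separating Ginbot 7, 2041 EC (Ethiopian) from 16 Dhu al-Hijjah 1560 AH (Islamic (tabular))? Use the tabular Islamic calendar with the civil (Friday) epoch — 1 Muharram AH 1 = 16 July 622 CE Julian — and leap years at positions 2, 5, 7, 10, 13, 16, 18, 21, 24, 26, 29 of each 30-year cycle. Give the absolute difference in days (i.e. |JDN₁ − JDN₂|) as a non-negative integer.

31661

First date → JDN 2469577; second date → JDN 2501238.
The interval is |2469577 − 2501238| = 31661 days.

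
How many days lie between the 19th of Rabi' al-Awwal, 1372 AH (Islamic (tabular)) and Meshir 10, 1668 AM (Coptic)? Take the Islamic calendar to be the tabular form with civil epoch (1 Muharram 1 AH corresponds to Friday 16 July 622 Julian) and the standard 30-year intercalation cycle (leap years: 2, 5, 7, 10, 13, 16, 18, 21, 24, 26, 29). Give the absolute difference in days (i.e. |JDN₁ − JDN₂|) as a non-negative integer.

293

JDN of the first date = 2434354.
JDN of the second date = 2434061.
|2434061 − 2434354| = 293.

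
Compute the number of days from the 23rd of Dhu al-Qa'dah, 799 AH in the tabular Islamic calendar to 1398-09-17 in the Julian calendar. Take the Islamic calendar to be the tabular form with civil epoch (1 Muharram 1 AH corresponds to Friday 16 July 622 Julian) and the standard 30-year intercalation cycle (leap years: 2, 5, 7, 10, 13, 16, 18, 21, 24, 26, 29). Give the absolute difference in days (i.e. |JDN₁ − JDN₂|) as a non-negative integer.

395

First date → JDN 2231542; second date → JDN 2231937.
The interval is |2231542 − 2231937| = 395 days.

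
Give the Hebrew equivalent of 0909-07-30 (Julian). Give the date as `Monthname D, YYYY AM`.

Av 10, 4669 AM

The source date corresponds to 4 August 909 in the proleptic Gregorian calendar (JDN 2053281).
That day falls on 10 Av 4669 AM in the Hebrew calendar.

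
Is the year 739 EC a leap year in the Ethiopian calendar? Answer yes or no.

yes

739 mod 4 = 3; in the Ethiopian calendar a year is leap when year mod 4 = 3, so it is a leap year.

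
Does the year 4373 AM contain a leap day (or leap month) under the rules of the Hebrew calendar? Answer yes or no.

Hebrew year 4373 is year 3 of its 19-year Metonic cycle; leap years are at positions 3, 6, 8, 11, 14, 17, 19, so it is a leap year (13 months).

yes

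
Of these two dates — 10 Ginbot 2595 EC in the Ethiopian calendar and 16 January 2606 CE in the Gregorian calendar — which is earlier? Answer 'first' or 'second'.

The two dates have Julian Day Numbers 2671928 and 2672897 respectively.
Since 2671928 < 2672897, the first date comes first.

first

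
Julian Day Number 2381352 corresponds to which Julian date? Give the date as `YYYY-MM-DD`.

1807-10-15

JDN 2381352 is 27 October 1807 in the Gregorian calendar.
In the Julian calendar that day is 1807-10-15.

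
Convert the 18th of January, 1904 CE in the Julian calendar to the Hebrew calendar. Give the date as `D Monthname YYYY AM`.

14 Shevat 5664 AM

Both dates share Julian Day Number 2416511; in the Hebrew calendar that is 14 Shevat 5664 AM.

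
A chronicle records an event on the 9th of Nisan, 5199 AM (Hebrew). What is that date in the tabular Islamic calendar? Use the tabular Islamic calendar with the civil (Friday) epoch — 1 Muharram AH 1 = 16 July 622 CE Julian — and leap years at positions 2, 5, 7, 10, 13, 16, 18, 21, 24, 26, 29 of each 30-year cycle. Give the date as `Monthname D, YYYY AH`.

Julian Day Number of the source date = 2246736.
Converting JDN 2246736 to the tabular Islamic calendar gives 9 Shawwal 842 AH.

Shawwal 9, 842 AH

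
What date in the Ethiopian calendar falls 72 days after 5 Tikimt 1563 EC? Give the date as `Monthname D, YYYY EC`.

Tahsas 17, 1563 EC

Counting 72 days forward from JDN 2294775 reaches JDN 2294847, which is Tahsas 17, 1563 EC.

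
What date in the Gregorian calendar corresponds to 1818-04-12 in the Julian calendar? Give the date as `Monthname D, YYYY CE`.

The Julian–Gregorian offset here is 12 days (Julian trailing).
12 April 1818 Julian + 12 days → 24 April 1818 Gregorian.

April 24, 1818 CE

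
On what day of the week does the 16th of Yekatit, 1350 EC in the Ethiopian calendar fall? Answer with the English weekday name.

In the proleptic Gregorian calendar this is 18 February 1358 (JDN 2217108).
2217108 ≡ 5 (mod 7); counting from Monday = 0 gives Saturday.

Saturday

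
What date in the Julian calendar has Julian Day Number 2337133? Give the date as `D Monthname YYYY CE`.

21 September 1686 CE

JDN 2337133 is 1 October 1686 in the Gregorian calendar.
In the Julian calendar that day is 21 September 1686 CE.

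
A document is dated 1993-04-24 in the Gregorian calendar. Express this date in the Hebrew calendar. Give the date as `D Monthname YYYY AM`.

Julian Day Number of the source date = 2449102.
Converting JDN 2449102 to the Hebrew calendar gives 3 Iyar 5753 AM.

3 Iyar 5753 AM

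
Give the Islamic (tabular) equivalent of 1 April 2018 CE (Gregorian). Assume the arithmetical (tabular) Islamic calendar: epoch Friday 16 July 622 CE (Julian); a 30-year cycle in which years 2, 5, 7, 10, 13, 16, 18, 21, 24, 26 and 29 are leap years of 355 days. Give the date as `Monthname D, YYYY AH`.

Julian Day Number of the source date = 2458210.
Converting JDN 2458210 to the tabular Islamic calendar gives 15 Rajab 1439 AH.

Rajab 15, 1439 AH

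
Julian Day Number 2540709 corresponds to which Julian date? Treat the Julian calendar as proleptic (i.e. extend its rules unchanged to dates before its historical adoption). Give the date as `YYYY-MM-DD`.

The Gregorian equivalent of JDN 2540709 is 15 February 2244.
In the Julian calendar that day is 2244-01-31.

2244-01-31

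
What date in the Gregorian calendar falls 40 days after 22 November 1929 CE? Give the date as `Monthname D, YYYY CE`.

The starting date is JDN 2425938; 2425938 + 40 = 2425978.
JDN 2425978 corresponds to January 1, 1930 CE.

January 1, 1930 CE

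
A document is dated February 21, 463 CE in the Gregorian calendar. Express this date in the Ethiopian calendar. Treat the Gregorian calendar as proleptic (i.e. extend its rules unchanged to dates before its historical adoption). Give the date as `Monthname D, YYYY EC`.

Both dates share Julian Day Number 1890219; in the Ethiopian calendar that is 26 Yekatit 455 EC.

Yekatit 26, 455 EC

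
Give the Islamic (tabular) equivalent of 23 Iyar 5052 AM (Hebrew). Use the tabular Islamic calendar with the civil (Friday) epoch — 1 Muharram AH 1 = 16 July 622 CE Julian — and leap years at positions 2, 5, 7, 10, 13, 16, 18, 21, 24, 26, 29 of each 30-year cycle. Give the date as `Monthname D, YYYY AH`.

Jumada al-Awwal 22, 691 AH

Julian Day Number of the source date = 2193092.
Converting JDN 2193092 to the tabular Islamic calendar gives 22 Jumada al-Awwal 691 AH.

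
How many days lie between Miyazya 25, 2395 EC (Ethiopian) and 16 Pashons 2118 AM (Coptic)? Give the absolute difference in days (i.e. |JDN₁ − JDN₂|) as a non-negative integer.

JDN of the first date = 2598863.
JDN of the second date = 2598519.
|2598519 − 2598863| = 344.

344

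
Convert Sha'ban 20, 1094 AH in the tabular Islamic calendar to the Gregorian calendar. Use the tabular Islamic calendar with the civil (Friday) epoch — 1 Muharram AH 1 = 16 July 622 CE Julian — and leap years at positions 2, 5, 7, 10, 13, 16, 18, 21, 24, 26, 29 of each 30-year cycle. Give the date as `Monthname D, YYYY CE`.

August 14, 1683 CE

Both dates share Julian Day Number 2335989; in the Gregorian calendar that is 14 August 1683 CE.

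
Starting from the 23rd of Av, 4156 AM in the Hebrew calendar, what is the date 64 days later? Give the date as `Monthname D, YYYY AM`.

The starting date is JDN 1865923; 1865923 + 64 = 1865987.
JDN 1865987 corresponds to Tishrei 28, 4157 AM.

Tishrei 28, 4157 AM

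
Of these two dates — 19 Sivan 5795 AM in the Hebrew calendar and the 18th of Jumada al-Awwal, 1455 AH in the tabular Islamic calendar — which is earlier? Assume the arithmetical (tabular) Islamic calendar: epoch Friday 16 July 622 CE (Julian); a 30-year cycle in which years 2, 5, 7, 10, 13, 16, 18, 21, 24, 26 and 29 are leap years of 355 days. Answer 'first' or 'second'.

The two dates have Julian Day Numbers 2464505 and 2463824 respectively.
Since 2463824 < 2464505, the second date comes first.

second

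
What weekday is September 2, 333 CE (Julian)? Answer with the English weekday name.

Sunday

In the proleptic Gregorian calendar this is 3 September 333 (JDN 1842931).
JDN 1842931 mod 7 = 6, and JDN 0 was a Monday, so this is a Sunday.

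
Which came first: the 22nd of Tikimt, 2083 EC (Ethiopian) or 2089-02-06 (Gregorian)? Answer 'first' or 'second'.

The two dates have Julian Day Numbers 2484722 and 2484089 respectively.
Since 2484089 < 2484722, the second date comes first.

second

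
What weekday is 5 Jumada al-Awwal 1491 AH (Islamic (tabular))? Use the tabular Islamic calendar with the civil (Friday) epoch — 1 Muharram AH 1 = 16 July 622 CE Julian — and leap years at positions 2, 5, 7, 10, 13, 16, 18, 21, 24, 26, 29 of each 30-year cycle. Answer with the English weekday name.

In the Gregorian calendar this is 5 July 2068 (JDN 2476568).
Since JDN mod 7 = 3 (0 = Monday), the day is Thursday.

Thursday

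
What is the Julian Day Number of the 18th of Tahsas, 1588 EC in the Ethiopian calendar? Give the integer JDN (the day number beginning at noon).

In the Gregorian calendar the same day is 25 December 1595.
JDN 2299161 is 15 October 1582 CE (Gregorian); the target day is +4819 days from there, so JDN = 2303980.

2303980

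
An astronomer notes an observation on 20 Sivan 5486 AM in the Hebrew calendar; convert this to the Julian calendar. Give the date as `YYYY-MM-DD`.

1726-06-08

Both dates share Julian Day Number 2351638; in the Julian calendar that is 8 June 1726 CE.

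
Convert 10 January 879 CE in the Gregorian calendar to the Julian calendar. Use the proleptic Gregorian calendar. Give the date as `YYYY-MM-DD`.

0879-01-06

The Julian–Gregorian offset here is 4 days (Julian trailing).
10 January 879 Gregorian − 4 days → 6 January 879 Julian.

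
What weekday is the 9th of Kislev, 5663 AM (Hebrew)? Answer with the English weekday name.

Tuesday

In the Gregorian calendar this is 9 December 1902 (JDN 2416093).
2416093 ≡ 1 (mod 7); counting from Monday = 0 gives Tuesday.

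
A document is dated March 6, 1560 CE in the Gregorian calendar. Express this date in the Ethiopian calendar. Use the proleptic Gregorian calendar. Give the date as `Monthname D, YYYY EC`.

Yekatit 30, 1552 EC

Both dates share Julian Day Number 2290903; in the Ethiopian calendar that is 30 Yekatit 1552 EC.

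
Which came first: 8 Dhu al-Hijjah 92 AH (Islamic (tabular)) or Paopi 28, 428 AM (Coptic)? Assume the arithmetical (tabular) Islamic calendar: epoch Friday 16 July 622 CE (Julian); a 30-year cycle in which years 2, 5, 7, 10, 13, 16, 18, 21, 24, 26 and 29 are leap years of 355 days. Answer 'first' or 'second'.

first

The two dates have Julian Day Numbers 1981019 and 1981049 respectively.
Since 1981019 < 1981049, the first date comes first.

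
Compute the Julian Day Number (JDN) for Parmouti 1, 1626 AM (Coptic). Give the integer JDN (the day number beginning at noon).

Equivalently 9 April 1910 (Gregorian).
JDN 2299161 is 15 October 1582 CE (Gregorian); the target day is +119610 days from there, so JDN = 2418771.

2418771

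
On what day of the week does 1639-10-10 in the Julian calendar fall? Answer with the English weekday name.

Thursday

Equivalently 20 October 1639 Gregorian, JDN 2319985.
2319985 ≡ 3 (mod 7); counting from Monday = 0 gives Thursday.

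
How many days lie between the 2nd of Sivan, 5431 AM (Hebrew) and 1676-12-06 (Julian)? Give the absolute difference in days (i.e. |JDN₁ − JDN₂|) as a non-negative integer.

2046

JDN of the first date = 2331511.
JDN of the second date = 2333557.
|2333557 − 2331511| = 2046.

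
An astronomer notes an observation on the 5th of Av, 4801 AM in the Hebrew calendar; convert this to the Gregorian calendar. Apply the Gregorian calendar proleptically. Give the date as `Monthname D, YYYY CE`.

July 13, 1041 CE

Both dates share Julian Day Number 2101471; in the Gregorian calendar that is 13 July 1041 CE.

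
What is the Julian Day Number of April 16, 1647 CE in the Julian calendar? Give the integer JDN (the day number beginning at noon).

In the Gregorian calendar the same day is 26 April 1647.
JDN 2299161 is 15 October 1582 CE (Gregorian); the target day is +23569 days from there, so JDN = 2322730.

2322730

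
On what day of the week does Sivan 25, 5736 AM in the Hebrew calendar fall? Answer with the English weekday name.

Wednesday

In the Gregorian calendar this is 23 June 1976 (JDN 2442953).
JDN 2442953 mod 7 = 2, and JDN 0 was a Monday, so this is a Wednesday.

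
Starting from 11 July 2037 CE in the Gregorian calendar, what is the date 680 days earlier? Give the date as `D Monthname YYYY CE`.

31 August 2035 CE

The starting date is JDN 2465251; 2465251 − 680 = 2464571.
JDN 2464571 corresponds to 31 August 2035 CE.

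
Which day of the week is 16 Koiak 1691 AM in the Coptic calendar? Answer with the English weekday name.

Wednesday

This is JDN 2442407 (25 December 1974 Gregorian).
JDN 2442407 mod 7 = 2, and JDN 0 was a Monday, so this is a Wednesday.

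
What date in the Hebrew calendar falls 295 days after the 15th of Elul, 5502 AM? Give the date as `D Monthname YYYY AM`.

14 Tammuz 5503 AM

The starting date is JDN 2357569; 2357569 + 295 = 2357864.
JDN 2357864 corresponds to 14 Tammuz 5503 AM.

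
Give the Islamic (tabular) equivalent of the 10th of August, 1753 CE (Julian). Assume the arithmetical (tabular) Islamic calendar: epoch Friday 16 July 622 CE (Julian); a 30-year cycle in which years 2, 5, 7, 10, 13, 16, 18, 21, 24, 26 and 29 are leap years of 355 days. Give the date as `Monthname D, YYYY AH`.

Shawwal 21, 1166 AH

Julian Day Number of the source date = 2361563.
Converting JDN 2361563 to the tabular Islamic calendar gives 21 Shawwal 1166 AH.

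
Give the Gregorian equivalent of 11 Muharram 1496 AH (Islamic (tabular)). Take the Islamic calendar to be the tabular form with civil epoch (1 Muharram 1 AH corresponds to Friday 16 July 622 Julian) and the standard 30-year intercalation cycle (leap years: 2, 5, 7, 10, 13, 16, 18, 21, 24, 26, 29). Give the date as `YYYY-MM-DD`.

Julian Day Number of the source date = 2478228.
Converting JDN 2478228 to the Gregorian calendar gives 20 January 2073 CE.

2073-01-20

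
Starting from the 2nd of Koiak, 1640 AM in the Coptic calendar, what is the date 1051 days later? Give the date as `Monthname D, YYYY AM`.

JDN of the 2nd of Koiak, 1640 AM = 2423766.
2423766 + 1051 = 2424817.
JDN 2424817 in the Coptic calendar is Paopi 18, 1643 AM.

Paopi 18, 1643 AM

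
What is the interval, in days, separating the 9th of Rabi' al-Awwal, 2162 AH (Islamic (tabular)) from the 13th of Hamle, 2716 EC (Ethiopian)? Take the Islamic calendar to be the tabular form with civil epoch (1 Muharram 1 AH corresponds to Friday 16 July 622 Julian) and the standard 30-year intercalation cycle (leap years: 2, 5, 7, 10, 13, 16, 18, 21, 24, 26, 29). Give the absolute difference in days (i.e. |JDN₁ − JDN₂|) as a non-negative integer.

1894

First date → JDN 2714293; second date → JDN 2716187.
The interval is |2714293 − 2716187| = 1894 days.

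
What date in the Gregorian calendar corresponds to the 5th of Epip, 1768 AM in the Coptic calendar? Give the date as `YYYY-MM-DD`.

Julian Day Number of the source date = 2470731.
Converting JDN 2470731 to the Gregorian calendar gives 12 July 2052 CE.

2052-07-12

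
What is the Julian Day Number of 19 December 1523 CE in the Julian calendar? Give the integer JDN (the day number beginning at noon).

2277686

Equivalently 29 December 1523 (proleptic Gregorian).
JDN 2299161 is 15 October 1582 CE (Gregorian); the target day is −21475 days from there, so JDN = 2277686.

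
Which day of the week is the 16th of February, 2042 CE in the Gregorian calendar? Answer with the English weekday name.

JDN 2466932 mod 7 = 6, and JDN 0 was a Monday, so this is a Sunday.

Sunday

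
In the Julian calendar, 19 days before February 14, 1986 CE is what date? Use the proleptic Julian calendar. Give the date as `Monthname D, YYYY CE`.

JDN of February 14, 1986 CE = 2446489.
2446489 − 19 = 2446470.
JDN 2446470 in the Julian calendar is January 26, 1986 CE.

January 26, 1986 CE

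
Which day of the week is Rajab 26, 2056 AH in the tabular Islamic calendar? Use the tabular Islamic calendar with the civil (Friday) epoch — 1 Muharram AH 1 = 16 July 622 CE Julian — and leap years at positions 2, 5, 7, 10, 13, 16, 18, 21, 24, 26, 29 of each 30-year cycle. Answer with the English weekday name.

Equivalently 27 November 2616 Gregorian, JDN 2676865.
JDN 2676865 mod 7 = 2, and JDN 0 was a Monday, so this is a Wednesday.

Wednesday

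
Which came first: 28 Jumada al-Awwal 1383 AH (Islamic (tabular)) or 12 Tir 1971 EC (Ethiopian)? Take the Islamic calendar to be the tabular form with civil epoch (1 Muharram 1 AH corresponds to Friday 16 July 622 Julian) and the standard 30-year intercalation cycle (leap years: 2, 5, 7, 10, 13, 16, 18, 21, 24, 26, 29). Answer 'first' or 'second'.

Converting both to JDN: 2438320 vs 2443894; the smaller is the first.

first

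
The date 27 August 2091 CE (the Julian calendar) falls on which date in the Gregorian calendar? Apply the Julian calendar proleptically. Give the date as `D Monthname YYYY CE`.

9 September 2091 CE

The Julian–Gregorian offset here is 13 days (Julian trailing).
27 August 2091 Julian + 13 days → 9 September 2091 Gregorian.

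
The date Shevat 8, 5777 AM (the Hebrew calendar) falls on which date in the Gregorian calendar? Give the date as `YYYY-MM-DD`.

Both dates share Julian Day Number 2457789; in the Gregorian calendar that is 4 February 2017 CE.

2017-02-04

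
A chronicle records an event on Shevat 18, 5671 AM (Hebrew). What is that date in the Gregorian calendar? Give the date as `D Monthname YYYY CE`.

Julian Day Number of the source date = 2419084.
Converting JDN 2419084 to the Gregorian calendar gives 16 February 1911 CE.

16 February 1911 CE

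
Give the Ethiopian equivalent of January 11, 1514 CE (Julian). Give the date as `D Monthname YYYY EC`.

16 Tir 1506 EC

Both dates share Julian Day Number 2274057; in the Ethiopian calendar that is 16 Tir 1506 EC.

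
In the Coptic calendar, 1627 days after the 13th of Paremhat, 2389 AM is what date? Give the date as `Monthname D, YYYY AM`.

Mesori 29, 2393 AM

Counting 1627 days forward from JDN 2697439 reaches JDN 2699066, which is Mesori 29, 2393 AM.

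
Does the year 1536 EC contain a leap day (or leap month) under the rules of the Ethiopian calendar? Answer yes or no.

no

1536 mod 4 = 0; in the Ethiopian calendar a year is leap when year mod 4 = 3, so it is a common year.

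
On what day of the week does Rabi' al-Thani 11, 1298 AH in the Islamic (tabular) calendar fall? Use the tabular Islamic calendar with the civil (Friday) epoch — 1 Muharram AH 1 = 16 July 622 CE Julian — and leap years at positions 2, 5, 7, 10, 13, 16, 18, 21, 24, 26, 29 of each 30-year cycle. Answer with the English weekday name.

In the Gregorian calendar this is 13 March 1881 (JDN 2408153).
Since JDN mod 7 = 6 (0 = Monday), the day is Sunday.

Sunday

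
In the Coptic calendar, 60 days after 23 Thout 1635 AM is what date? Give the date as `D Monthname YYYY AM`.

23 Hathor 1635 AM

JDN of 23 Thout 1635 AM = 2421870.
2421870 + 60 = 2421930.
JDN 2421930 in the Coptic calendar is 23 Hathor 1635 AM.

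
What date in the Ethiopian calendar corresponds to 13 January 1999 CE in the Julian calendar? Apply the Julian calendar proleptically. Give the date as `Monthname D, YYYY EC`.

Both dates share Julian Day Number 2451205; in the Ethiopian calendar that is 18 Tir 1991 EC.

Tir 18, 1991 EC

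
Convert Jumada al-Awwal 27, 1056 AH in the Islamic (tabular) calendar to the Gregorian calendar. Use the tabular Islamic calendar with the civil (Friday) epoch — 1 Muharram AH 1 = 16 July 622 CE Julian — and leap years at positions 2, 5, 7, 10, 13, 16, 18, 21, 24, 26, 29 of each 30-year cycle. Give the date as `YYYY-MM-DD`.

1646-07-11

Julian Day Number of the source date = 2322441.
Converting JDN 2322441 to the Gregorian calendar gives 11 July 1646 CE.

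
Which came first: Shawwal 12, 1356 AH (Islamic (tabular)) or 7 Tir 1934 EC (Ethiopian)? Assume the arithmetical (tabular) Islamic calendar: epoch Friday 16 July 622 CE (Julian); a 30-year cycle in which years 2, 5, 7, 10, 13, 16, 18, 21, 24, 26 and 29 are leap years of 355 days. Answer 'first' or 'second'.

first

The two dates have Julian Day Numbers 2428884 and 2430375 respectively.
Since 2428884 < 2430375, the first date comes first.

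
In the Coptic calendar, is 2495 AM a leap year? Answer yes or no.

2495 mod 4 = 3; in the Coptic calendar a year is leap when year mod 4 = 3, so it is a leap year.

yes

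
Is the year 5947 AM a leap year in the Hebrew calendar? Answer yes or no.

Hebrew year 5947 is year 19 of its 19-year Metonic cycle; leap years are at positions 3, 6, 8, 11, 14, 17, 19, so it is a leap year (13 months).

yes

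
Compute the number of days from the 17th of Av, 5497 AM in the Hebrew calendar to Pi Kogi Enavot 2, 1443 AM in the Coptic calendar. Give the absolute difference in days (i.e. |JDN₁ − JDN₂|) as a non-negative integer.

First date → JDN 2355712; second date → JDN 2352081.
The interval is |2355712 − 2352081| = 3631 days.

3631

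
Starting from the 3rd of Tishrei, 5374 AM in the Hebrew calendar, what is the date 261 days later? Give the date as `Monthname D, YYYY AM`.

Sivan 29, 5374 AM

Counting 261 days forward from JDN 2310457 reaches JDN 2310718, which is Sivan 29, 5374 AM.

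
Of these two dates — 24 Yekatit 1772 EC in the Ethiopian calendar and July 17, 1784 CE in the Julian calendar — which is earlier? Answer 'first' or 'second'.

First date → JDN 2371252; second date → JDN 2372862.
JDN 2371252 < JDN 2372862, so the first date is earlier.

first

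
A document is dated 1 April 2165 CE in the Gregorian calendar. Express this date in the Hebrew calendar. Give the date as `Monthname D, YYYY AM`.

Nisan 19, 5925 AM

Julian Day Number of the source date = 2511901.
Converting JDN 2511901 to the Hebrew calendar gives 19 Nisan 5925 AM.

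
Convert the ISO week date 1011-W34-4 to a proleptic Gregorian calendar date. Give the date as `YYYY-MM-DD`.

1011-08-22

ISO week 1 of 1011 is the week containing the first Thursday of 1011.
Week 34, day 4 (Thursday) lands on 1011-08-22.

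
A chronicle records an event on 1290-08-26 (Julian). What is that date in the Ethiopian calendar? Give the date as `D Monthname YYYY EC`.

The source date corresponds to 2 September 1290 in the proleptic Gregorian calendar (JDN 2192468).
That day falls on 3 Pagume 1282 EC in the Ethiopian calendar.

3 Pagume 1282 EC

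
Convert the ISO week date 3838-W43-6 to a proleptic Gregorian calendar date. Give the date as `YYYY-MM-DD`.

ISO week 1 of 3838 is the week containing the first Thursday of 3838.
Week 43, day 6 (Saturday) lands on 3838-10-27.

3838-10-27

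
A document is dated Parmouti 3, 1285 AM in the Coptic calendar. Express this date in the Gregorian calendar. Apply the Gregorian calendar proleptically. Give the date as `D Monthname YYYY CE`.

8 April 1569 CE

Both dates share Julian Day Number 2294223; in the Gregorian calendar that is 8 April 1569 CE.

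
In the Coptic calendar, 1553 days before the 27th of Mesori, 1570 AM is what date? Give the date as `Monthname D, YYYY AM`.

Pashons 25, 1566 AM

The starting date is JDN 2398463; 2398463 − 1553 = 2396910.
JDN 2396910 corresponds to Pashons 25, 1566 AM.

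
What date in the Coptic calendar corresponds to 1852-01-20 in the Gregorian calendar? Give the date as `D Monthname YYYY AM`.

12 Tobi 1568 AM

Julian Day Number of the source date = 2397508.
Converting JDN 2397508 to the Coptic calendar gives 12 Tobi 1568 AM.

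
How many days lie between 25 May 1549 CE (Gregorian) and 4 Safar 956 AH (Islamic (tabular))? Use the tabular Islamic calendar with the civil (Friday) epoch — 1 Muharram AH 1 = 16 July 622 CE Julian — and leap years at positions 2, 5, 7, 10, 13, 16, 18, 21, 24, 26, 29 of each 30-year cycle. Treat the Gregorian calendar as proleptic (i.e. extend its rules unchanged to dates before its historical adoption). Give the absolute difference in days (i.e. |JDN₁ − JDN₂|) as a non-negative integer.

JDN of the first date = 2286965.
JDN of the second date = 2286893.
|2286893 − 2286965| = 72.

72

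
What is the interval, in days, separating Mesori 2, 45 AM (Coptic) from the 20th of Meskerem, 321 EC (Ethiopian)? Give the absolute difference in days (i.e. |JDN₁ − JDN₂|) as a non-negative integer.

First date → JDN 1841432; second date → JDN 1841120.
The interval is |1841432 − 1841120| = 312 days.

312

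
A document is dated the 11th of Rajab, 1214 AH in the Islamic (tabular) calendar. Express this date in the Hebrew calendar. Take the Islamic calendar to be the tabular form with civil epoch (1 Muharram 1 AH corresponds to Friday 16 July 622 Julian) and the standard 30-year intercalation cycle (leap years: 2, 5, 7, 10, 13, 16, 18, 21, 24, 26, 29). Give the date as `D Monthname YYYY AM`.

11 Kislev 5560 AM

Julian Day Number of the source date = 2378474.
Converting JDN 2378474 to the Hebrew calendar gives 11 Kislev 5560 AM.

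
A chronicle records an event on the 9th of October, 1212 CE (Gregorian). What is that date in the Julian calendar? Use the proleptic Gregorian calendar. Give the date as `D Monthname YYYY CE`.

2 October 1212 CE

The Julian–Gregorian offset here is 7 days (Julian trailing).
9 October 1212 Gregorian − 7 days → 2 October 1212 Julian.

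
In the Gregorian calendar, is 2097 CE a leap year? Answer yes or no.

no

2097 is not divisible by 4, so it is a common year.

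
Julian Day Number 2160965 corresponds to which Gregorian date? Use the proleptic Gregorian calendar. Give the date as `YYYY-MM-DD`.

Counting from JDN 2299161 = 15 Oct 1582 gives an offset of -138196 days.

1204-06-02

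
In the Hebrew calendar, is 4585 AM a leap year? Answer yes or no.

yes

Hebrew year 4585 is year 6 of its 19-year Metonic cycle; leap years are at positions 3, 6, 8, 11, 14, 17, 19, so it is a leap year (13 months).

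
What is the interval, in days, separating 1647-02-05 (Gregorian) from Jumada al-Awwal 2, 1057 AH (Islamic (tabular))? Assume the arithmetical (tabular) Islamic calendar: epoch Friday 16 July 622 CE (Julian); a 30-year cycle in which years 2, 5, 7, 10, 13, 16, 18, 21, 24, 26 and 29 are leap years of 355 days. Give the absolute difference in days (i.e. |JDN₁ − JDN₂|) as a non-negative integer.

JDN of the first date = 2322650.
JDN of the second date = 2322770.
|2322770 − 2322650| = 120.

120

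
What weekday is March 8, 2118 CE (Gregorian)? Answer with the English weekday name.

JDN 2494710 mod 7 = 1, and JDN 0 was a Monday, so this is a Tuesday.

Tuesday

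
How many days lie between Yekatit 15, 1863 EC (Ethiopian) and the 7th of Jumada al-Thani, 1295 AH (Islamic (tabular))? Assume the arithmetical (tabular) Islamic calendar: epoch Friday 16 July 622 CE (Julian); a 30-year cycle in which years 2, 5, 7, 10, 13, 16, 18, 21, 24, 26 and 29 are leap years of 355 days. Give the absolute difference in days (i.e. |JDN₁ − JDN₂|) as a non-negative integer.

2664

First date → JDN 2404480; second date → JDN 2407144.
The interval is |2404480 − 2407144| = 2664 days.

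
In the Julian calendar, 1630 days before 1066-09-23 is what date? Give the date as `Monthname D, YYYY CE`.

JDN of 1066-09-23 = 2110680.
2110680 − 1630 = 2109050.
JDN 2109050 in the Julian calendar is April 7, 1062 CE.

April 7, 1062 CE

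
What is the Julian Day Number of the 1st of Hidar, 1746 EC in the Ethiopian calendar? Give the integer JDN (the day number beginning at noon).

Equivalently 8 November 1753 (Gregorian).
JDN 2451545 is 1 January 2000 CE (Gregorian); the target day is −89903 days from there, so JDN = 2361642.

2361642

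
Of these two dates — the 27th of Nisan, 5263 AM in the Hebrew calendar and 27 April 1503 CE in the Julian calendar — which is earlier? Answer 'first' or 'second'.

first

The two dates have Julian Day Numbers 2270141 and 2270145 respectively.
Since 2270141 < 2270145, the first date comes first.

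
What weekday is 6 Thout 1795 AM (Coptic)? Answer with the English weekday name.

Friday

In the Gregorian calendar this is 16 September 2078 (JDN 2480293).
2480293 ≡ 4 (mod 7); counting from Monday = 0 gives Friday.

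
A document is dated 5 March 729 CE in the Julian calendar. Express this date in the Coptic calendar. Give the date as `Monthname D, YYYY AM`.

The source date corresponds to 9 March 729 in the proleptic Gregorian calendar (JDN 1987389).
That day falls on 9 Paremhat 445 AM in the Coptic calendar.

Paremhat 9, 445 AM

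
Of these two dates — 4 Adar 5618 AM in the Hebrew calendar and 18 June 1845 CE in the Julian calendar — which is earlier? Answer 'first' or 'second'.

second

The two dates have Julian Day Numbers 2399729 and 2395113 respectively.
Since 2395113 < 2399729, the second date comes first.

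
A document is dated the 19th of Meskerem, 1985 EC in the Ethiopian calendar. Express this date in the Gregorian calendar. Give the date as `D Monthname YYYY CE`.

Julian Day Number of the source date = 2448895.
Converting JDN 2448895 to the Gregorian calendar gives 29 September 1992 CE.

29 September 1992 CE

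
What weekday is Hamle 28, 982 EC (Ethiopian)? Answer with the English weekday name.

In the proleptic Gregorian calendar this is 27 July 990 (JDN 2082858).
Since JDN mod 7 = 1 (0 = Monday), the day is Tuesday.

Tuesday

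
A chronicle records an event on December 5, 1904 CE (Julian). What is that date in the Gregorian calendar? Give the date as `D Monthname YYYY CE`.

18 December 1904 CE

The Julian–Gregorian offset here is 13 days (Julian trailing).
5 December 1904 Julian + 13 days → 18 December 1904 Gregorian.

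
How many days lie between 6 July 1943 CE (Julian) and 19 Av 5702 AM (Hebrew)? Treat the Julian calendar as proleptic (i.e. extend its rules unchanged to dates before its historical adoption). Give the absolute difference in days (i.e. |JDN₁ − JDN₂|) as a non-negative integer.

351

First date → JDN 2430925; second date → JDN 2430574.
The interval is |2430925 − 2430574| = 351 days.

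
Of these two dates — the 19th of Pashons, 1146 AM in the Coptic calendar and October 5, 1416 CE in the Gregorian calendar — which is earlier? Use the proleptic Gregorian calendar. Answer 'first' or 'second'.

The two dates have Julian Day Numbers 2243499 and 2238521 respectively.
Since 2238521 < 2243499, the second date comes first.

second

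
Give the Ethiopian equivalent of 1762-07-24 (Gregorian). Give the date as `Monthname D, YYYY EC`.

Hamle 19, 1754 EC

Julian Day Number of the source date = 2364822.
Converting JDN 2364822 to the Ethiopian calendar gives 19 Hamle 1754 EC.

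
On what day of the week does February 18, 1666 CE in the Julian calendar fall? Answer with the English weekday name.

This is JDN 2329613 (28 February 1666 Gregorian).
JDN 2329613 mod 7 = 6, and JDN 0 was a Monday, so this is a Sunday.

Sunday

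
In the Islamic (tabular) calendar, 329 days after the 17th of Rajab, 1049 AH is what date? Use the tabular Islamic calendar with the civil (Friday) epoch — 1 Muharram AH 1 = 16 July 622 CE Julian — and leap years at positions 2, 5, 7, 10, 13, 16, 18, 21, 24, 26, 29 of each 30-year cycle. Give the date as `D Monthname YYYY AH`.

The starting date is JDN 2320009; 2320009 + 329 = 2320338.
JDN 2320338 corresponds to 20 Jumada al-Thani 1050 AH.

20 Jumada al-Thani 1050 AH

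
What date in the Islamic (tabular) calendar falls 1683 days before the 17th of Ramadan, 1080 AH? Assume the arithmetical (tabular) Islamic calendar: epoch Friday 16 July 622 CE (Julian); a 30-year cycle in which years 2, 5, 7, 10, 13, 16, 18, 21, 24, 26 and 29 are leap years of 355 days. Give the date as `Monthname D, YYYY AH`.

Dhu al-Hijjah 17, 1075 AH

The starting date is JDN 2331054; 2331054 − 1683 = 2329371.
JDN 2329371 corresponds to Dhu al-Hijjah 17, 1075 AH.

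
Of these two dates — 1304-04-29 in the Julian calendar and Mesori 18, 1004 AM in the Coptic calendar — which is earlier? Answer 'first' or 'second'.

The two dates have Julian Day Numbers 2197463 and 2191723 respectively.
Since 2191723 < 2197463, the second date comes first.

second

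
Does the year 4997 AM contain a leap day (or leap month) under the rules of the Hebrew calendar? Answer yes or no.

Hebrew year 4997 is year 19 of its 19-year Metonic cycle; leap years are at positions 3, 6, 8, 11, 14, 17, 19, so it is a leap year (13 months).

yes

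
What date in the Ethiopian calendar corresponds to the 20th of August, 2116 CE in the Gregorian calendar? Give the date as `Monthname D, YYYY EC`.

Julian Day Number of the source date = 2494145.
Converting JDN 2494145 to the Ethiopian calendar gives 13 Nehase 2108 EC.

Nehase 13, 2108 EC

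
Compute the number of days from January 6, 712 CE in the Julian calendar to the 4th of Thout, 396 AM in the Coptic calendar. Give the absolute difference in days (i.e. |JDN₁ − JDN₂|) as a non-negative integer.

JDN of the first date = 1981121.
JDN of the second date = 1969307.
|1969307 − 1981121| = 11814.

11814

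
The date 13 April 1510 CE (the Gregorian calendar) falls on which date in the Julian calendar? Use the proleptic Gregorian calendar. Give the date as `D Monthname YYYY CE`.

The Julian–Gregorian offset here is 10 days (Julian trailing).
13 April 1510 Gregorian − 10 days → 3 April 1510 Julian.

3 April 1510 CE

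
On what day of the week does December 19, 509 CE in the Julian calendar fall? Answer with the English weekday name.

In the proleptic Gregorian calendar this is 21 December 509 (JDN 1907323).
Since JDN mod 7 = 5 (0 = Monday), the day is Saturday.

Saturday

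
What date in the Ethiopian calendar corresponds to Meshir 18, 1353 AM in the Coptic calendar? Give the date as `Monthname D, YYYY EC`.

Julian Day Number of the source date = 2319015.
Converting JDN 2319015 to the Ethiopian calendar gives 18 Yekatit 1629 EC.

Yekatit 18, 1629 EC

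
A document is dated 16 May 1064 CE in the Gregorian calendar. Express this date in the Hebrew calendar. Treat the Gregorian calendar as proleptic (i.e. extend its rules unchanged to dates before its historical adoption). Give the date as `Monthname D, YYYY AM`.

Julian Day Number of the source date = 2109814.
Converting JDN 2109814 to the Hebrew calendar gives 21 Iyar 4824 AM.

Iyar 21, 4824 AM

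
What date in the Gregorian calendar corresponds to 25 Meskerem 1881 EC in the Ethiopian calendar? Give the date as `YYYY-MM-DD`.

1888-10-04

Julian Day Number of the source date = 2410915.
Converting JDN 2410915 to the Gregorian calendar gives 4 October 1888 CE.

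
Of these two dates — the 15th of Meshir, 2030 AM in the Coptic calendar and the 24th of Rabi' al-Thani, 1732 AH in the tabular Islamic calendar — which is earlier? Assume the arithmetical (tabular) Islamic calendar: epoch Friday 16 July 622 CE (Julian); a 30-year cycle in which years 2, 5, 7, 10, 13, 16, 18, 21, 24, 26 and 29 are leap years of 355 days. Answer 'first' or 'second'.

second

Converting both to JDN: 2566286 vs 2561961; the smaller is the second.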